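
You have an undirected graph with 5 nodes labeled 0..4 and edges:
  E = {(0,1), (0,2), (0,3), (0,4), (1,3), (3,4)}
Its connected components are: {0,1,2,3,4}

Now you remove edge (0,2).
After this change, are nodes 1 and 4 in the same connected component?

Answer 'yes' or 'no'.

Initial components: {0,1,2,3,4}
Removing edge (0,2): it was a bridge — component count 1 -> 2.
New components: {0,1,3,4} {2}
Are 1 and 4 in the same component? yes

Answer: yes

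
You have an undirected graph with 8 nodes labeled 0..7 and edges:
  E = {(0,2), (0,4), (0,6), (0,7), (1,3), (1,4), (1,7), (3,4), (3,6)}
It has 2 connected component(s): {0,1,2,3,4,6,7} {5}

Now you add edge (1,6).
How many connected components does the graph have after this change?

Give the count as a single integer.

Initial component count: 2
Add (1,6): endpoints already in same component. Count unchanged: 2.
New component count: 2

Answer: 2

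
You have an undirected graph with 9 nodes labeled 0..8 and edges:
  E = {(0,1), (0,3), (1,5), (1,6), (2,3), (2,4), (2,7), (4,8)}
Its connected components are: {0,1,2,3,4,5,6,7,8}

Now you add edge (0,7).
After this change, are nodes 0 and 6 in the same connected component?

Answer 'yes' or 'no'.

Initial components: {0,1,2,3,4,5,6,7,8}
Adding edge (0,7): both already in same component {0,1,2,3,4,5,6,7,8}. No change.
New components: {0,1,2,3,4,5,6,7,8}
Are 0 and 6 in the same component? yes

Answer: yes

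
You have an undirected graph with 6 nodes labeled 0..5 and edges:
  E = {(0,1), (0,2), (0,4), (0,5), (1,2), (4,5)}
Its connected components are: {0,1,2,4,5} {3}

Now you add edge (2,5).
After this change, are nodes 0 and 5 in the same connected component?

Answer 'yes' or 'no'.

Initial components: {0,1,2,4,5} {3}
Adding edge (2,5): both already in same component {0,1,2,4,5}. No change.
New components: {0,1,2,4,5} {3}
Are 0 and 5 in the same component? yes

Answer: yes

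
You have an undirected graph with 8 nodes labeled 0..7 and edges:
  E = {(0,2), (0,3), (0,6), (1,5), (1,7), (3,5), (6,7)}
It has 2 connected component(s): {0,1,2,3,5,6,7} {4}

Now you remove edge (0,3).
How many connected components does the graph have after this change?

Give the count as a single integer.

Answer: 2

Derivation:
Initial component count: 2
Remove (0,3): not a bridge. Count unchanged: 2.
  After removal, components: {0,1,2,3,5,6,7} {4}
New component count: 2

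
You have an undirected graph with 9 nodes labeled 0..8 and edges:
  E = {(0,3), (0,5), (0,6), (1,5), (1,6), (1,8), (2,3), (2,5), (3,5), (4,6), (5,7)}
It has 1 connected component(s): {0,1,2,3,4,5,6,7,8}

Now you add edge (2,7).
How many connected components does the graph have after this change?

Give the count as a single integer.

Initial component count: 1
Add (2,7): endpoints already in same component. Count unchanged: 1.
New component count: 1

Answer: 1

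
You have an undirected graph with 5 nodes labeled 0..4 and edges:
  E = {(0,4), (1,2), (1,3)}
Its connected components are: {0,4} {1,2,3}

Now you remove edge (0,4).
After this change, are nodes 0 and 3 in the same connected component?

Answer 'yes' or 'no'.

Initial components: {0,4} {1,2,3}
Removing edge (0,4): it was a bridge — component count 2 -> 3.
New components: {0} {1,2,3} {4}
Are 0 and 3 in the same component? no

Answer: no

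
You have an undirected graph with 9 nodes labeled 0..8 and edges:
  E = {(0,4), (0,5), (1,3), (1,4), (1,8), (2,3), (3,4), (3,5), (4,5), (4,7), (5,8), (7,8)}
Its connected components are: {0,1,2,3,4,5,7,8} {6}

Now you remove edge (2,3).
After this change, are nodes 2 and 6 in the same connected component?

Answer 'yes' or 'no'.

Answer: no

Derivation:
Initial components: {0,1,2,3,4,5,7,8} {6}
Removing edge (2,3): it was a bridge — component count 2 -> 3.
New components: {0,1,3,4,5,7,8} {2} {6}
Are 2 and 6 in the same component? no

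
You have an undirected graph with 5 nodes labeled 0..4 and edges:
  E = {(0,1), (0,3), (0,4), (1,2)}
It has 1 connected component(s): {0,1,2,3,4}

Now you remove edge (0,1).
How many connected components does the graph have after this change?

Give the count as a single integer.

Answer: 2

Derivation:
Initial component count: 1
Remove (0,1): it was a bridge. Count increases: 1 -> 2.
  After removal, components: {0,3,4} {1,2}
New component count: 2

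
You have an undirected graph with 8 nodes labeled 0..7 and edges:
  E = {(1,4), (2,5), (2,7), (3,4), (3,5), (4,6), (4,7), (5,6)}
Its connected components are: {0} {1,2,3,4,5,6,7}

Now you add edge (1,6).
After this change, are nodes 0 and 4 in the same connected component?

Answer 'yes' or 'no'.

Initial components: {0} {1,2,3,4,5,6,7}
Adding edge (1,6): both already in same component {1,2,3,4,5,6,7}. No change.
New components: {0} {1,2,3,4,5,6,7}
Are 0 and 4 in the same component? no

Answer: no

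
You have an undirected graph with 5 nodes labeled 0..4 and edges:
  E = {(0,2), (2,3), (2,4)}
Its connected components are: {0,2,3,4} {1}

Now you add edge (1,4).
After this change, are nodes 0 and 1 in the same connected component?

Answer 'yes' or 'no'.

Answer: yes

Derivation:
Initial components: {0,2,3,4} {1}
Adding edge (1,4): merges {1} and {0,2,3,4}.
New components: {0,1,2,3,4}
Are 0 and 1 in the same component? yes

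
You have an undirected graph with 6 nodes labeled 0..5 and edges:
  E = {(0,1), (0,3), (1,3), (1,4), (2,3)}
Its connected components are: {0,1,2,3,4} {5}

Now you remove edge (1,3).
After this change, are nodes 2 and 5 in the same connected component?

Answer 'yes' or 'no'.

Answer: no

Derivation:
Initial components: {0,1,2,3,4} {5}
Removing edge (1,3): not a bridge — component count unchanged at 2.
New components: {0,1,2,3,4} {5}
Are 2 and 5 in the same component? no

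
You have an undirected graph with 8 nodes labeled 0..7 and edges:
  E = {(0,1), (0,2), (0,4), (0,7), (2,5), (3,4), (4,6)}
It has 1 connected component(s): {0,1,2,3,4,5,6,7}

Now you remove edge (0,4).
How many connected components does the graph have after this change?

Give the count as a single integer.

Answer: 2

Derivation:
Initial component count: 1
Remove (0,4): it was a bridge. Count increases: 1 -> 2.
  After removal, components: {0,1,2,5,7} {3,4,6}
New component count: 2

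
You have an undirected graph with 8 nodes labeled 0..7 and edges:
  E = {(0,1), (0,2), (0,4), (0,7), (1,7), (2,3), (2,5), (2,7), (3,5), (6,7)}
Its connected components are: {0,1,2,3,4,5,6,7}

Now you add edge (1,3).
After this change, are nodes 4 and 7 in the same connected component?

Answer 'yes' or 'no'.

Answer: yes

Derivation:
Initial components: {0,1,2,3,4,5,6,7}
Adding edge (1,3): both already in same component {0,1,2,3,4,5,6,7}. No change.
New components: {0,1,2,3,4,5,6,7}
Are 4 and 7 in the same component? yes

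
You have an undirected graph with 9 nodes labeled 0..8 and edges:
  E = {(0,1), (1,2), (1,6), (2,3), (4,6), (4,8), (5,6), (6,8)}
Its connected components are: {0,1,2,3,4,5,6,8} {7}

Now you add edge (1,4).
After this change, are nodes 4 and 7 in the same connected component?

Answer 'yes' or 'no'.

Answer: no

Derivation:
Initial components: {0,1,2,3,4,5,6,8} {7}
Adding edge (1,4): both already in same component {0,1,2,3,4,5,6,8}. No change.
New components: {0,1,2,3,4,5,6,8} {7}
Are 4 and 7 in the same component? no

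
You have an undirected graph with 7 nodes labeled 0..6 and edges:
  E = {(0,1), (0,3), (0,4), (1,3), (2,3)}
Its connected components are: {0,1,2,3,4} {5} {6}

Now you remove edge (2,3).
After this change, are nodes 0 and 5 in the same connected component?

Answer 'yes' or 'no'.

Initial components: {0,1,2,3,4} {5} {6}
Removing edge (2,3): it was a bridge — component count 3 -> 4.
New components: {0,1,3,4} {2} {5} {6}
Are 0 and 5 in the same component? no

Answer: no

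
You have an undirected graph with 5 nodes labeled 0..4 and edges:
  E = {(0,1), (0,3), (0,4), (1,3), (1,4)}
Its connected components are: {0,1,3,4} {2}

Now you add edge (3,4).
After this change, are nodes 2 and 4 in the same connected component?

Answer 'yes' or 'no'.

Answer: no

Derivation:
Initial components: {0,1,3,4} {2}
Adding edge (3,4): both already in same component {0,1,3,4}. No change.
New components: {0,1,3,4} {2}
Are 2 and 4 in the same component? no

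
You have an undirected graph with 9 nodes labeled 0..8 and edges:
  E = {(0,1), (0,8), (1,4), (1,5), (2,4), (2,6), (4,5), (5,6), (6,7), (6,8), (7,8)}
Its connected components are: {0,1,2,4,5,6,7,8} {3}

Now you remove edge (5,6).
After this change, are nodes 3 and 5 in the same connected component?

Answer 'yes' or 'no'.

Answer: no

Derivation:
Initial components: {0,1,2,4,5,6,7,8} {3}
Removing edge (5,6): not a bridge — component count unchanged at 2.
New components: {0,1,2,4,5,6,7,8} {3}
Are 3 and 5 in the same component? no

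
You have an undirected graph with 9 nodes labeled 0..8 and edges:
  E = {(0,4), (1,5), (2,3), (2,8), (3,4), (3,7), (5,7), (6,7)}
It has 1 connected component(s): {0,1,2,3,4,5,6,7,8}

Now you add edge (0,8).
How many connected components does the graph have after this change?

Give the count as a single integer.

Answer: 1

Derivation:
Initial component count: 1
Add (0,8): endpoints already in same component. Count unchanged: 1.
New component count: 1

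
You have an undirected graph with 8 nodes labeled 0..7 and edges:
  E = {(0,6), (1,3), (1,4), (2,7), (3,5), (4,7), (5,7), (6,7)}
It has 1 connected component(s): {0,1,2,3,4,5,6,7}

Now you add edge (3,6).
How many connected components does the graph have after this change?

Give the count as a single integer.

Initial component count: 1
Add (3,6): endpoints already in same component. Count unchanged: 1.
New component count: 1

Answer: 1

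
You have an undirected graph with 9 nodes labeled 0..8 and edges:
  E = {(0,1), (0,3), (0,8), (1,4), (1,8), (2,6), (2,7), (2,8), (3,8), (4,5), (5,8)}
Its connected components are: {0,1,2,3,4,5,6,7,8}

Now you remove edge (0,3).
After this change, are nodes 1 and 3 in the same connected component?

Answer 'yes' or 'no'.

Initial components: {0,1,2,3,4,5,6,7,8}
Removing edge (0,3): not a bridge — component count unchanged at 1.
New components: {0,1,2,3,4,5,6,7,8}
Are 1 and 3 in the same component? yes

Answer: yes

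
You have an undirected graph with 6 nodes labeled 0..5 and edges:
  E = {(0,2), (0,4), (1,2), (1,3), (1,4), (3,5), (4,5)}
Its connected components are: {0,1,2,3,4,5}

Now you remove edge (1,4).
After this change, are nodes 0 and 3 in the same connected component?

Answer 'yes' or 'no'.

Initial components: {0,1,2,3,4,5}
Removing edge (1,4): not a bridge — component count unchanged at 1.
New components: {0,1,2,3,4,5}
Are 0 and 3 in the same component? yes

Answer: yes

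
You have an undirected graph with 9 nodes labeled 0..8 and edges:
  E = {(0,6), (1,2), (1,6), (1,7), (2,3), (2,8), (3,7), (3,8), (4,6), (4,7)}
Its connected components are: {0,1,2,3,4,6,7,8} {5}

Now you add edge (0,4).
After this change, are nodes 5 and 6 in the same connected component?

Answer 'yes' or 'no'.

Answer: no

Derivation:
Initial components: {0,1,2,3,4,6,7,8} {5}
Adding edge (0,4): both already in same component {0,1,2,3,4,6,7,8}. No change.
New components: {0,1,2,3,4,6,7,8} {5}
Are 5 and 6 in the same component? no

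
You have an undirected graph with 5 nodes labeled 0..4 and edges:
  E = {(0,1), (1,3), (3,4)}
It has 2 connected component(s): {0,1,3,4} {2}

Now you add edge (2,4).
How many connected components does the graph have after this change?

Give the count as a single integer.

Initial component count: 2
Add (2,4): merges two components. Count decreases: 2 -> 1.
New component count: 1

Answer: 1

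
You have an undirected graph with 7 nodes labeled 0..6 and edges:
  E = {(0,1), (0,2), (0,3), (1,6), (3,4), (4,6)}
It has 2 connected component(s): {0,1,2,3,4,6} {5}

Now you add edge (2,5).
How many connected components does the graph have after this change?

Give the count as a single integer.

Answer: 1

Derivation:
Initial component count: 2
Add (2,5): merges two components. Count decreases: 2 -> 1.
New component count: 1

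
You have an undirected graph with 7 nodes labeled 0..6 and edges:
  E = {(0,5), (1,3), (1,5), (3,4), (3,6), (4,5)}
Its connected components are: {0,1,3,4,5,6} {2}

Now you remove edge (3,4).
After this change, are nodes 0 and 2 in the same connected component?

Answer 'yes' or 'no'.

Initial components: {0,1,3,4,5,6} {2}
Removing edge (3,4): not a bridge — component count unchanged at 2.
New components: {0,1,3,4,5,6} {2}
Are 0 and 2 in the same component? no

Answer: no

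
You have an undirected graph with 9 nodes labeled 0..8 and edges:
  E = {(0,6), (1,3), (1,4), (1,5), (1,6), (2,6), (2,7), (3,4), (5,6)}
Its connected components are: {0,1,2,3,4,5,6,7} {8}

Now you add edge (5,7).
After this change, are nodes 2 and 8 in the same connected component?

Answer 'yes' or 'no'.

Initial components: {0,1,2,3,4,5,6,7} {8}
Adding edge (5,7): both already in same component {0,1,2,3,4,5,6,7}. No change.
New components: {0,1,2,3,4,5,6,7} {8}
Are 2 and 8 in the same component? no

Answer: no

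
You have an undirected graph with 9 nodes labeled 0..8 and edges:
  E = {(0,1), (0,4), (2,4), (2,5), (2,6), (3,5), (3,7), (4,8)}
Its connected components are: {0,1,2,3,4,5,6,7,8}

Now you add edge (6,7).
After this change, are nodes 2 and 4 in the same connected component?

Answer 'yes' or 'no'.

Initial components: {0,1,2,3,4,5,6,7,8}
Adding edge (6,7): both already in same component {0,1,2,3,4,5,6,7,8}. No change.
New components: {0,1,2,3,4,5,6,7,8}
Are 2 and 4 in the same component? yes

Answer: yes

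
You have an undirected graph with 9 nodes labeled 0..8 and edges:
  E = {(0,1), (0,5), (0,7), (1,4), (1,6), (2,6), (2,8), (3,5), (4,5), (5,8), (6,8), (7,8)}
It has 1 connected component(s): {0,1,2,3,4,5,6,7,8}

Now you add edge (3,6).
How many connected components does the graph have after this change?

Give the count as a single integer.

Answer: 1

Derivation:
Initial component count: 1
Add (3,6): endpoints already in same component. Count unchanged: 1.
New component count: 1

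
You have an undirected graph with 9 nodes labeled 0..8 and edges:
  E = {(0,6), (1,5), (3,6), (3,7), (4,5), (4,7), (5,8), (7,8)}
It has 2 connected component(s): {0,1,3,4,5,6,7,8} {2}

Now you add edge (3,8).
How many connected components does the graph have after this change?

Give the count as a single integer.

Answer: 2

Derivation:
Initial component count: 2
Add (3,8): endpoints already in same component. Count unchanged: 2.
New component count: 2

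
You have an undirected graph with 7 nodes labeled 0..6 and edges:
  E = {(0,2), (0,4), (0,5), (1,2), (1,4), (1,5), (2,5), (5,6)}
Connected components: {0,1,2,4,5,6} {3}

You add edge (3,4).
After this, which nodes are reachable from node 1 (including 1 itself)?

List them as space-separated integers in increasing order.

Answer: 0 1 2 3 4 5 6

Derivation:
Before: nodes reachable from 1: {0,1,2,4,5,6}
Adding (3,4): merges 1's component with another. Reachability grows.
After: nodes reachable from 1: {0,1,2,3,4,5,6}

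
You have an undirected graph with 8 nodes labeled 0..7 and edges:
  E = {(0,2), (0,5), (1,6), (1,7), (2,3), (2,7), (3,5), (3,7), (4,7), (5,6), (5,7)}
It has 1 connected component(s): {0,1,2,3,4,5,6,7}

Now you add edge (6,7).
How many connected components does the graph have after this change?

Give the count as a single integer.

Initial component count: 1
Add (6,7): endpoints already in same component. Count unchanged: 1.
New component count: 1

Answer: 1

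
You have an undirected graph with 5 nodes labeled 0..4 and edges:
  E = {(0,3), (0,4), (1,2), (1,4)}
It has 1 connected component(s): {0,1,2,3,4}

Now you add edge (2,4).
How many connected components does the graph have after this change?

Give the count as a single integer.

Answer: 1

Derivation:
Initial component count: 1
Add (2,4): endpoints already in same component. Count unchanged: 1.
New component count: 1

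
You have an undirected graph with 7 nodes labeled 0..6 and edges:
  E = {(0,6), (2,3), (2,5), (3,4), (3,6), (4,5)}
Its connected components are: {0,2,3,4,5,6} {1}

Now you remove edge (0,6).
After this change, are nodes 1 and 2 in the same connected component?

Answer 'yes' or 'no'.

Initial components: {0,2,3,4,5,6} {1}
Removing edge (0,6): it was a bridge — component count 2 -> 3.
New components: {0} {1} {2,3,4,5,6}
Are 1 and 2 in the same component? no

Answer: no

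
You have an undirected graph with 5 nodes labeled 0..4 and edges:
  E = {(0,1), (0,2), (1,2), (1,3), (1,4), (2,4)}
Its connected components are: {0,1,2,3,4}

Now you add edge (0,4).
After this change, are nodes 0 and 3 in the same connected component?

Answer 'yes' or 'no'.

Initial components: {0,1,2,3,4}
Adding edge (0,4): both already in same component {0,1,2,3,4}. No change.
New components: {0,1,2,3,4}
Are 0 and 3 in the same component? yes

Answer: yes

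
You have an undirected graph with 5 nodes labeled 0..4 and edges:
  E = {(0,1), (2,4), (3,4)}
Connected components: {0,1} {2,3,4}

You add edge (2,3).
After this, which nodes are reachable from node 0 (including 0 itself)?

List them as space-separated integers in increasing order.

Before: nodes reachable from 0: {0,1}
Adding (2,3): both endpoints already in same component. Reachability from 0 unchanged.
After: nodes reachable from 0: {0,1}

Answer: 0 1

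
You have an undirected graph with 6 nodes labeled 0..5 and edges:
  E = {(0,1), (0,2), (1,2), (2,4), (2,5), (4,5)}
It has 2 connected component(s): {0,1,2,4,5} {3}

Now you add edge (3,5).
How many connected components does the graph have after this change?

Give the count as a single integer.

Initial component count: 2
Add (3,5): merges two components. Count decreases: 2 -> 1.
New component count: 1

Answer: 1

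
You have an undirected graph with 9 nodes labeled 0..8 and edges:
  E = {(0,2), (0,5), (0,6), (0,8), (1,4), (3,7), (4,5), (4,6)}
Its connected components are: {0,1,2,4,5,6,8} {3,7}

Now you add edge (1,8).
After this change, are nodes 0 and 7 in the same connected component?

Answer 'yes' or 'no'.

Initial components: {0,1,2,4,5,6,8} {3,7}
Adding edge (1,8): both already in same component {0,1,2,4,5,6,8}. No change.
New components: {0,1,2,4,5,6,8} {3,7}
Are 0 and 7 in the same component? no

Answer: no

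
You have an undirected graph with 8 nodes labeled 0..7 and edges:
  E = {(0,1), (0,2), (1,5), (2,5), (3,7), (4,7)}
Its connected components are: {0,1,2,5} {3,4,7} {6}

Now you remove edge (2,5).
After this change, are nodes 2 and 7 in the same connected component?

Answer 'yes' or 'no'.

Initial components: {0,1,2,5} {3,4,7} {6}
Removing edge (2,5): not a bridge — component count unchanged at 3.
New components: {0,1,2,5} {3,4,7} {6}
Are 2 and 7 in the same component? no

Answer: no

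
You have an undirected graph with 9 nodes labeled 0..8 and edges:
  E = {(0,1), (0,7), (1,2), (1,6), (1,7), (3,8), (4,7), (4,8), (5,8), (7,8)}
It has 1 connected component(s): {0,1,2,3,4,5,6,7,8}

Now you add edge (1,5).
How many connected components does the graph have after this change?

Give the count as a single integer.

Answer: 1

Derivation:
Initial component count: 1
Add (1,5): endpoints already in same component. Count unchanged: 1.
New component count: 1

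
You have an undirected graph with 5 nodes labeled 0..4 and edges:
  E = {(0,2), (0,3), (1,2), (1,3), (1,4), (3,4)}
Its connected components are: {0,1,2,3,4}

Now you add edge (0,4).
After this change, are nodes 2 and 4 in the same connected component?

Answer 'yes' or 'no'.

Answer: yes

Derivation:
Initial components: {0,1,2,3,4}
Adding edge (0,4): both already in same component {0,1,2,3,4}. No change.
New components: {0,1,2,3,4}
Are 2 and 4 in the same component? yes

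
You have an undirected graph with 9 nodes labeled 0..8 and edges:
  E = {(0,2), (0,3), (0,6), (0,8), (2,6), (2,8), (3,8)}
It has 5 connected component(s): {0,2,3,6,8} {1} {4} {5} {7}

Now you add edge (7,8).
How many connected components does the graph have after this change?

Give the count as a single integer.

Answer: 4

Derivation:
Initial component count: 5
Add (7,8): merges two components. Count decreases: 5 -> 4.
New component count: 4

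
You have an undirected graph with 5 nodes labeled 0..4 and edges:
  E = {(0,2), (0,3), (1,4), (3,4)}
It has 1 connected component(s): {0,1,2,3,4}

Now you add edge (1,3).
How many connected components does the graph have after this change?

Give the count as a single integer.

Answer: 1

Derivation:
Initial component count: 1
Add (1,3): endpoints already in same component. Count unchanged: 1.
New component count: 1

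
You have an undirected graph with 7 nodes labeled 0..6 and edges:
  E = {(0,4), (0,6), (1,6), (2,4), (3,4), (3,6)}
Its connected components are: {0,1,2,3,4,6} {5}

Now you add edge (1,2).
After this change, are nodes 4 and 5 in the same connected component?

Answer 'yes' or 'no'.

Answer: no

Derivation:
Initial components: {0,1,2,3,4,6} {5}
Adding edge (1,2): both already in same component {0,1,2,3,4,6}. No change.
New components: {0,1,2,3,4,6} {5}
Are 4 and 5 in the same component? no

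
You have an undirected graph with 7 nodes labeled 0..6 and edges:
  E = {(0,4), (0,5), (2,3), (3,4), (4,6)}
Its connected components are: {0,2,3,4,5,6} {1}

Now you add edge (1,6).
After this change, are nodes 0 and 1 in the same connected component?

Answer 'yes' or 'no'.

Answer: yes

Derivation:
Initial components: {0,2,3,4,5,6} {1}
Adding edge (1,6): merges {1} and {0,2,3,4,5,6}.
New components: {0,1,2,3,4,5,6}
Are 0 and 1 in the same component? yes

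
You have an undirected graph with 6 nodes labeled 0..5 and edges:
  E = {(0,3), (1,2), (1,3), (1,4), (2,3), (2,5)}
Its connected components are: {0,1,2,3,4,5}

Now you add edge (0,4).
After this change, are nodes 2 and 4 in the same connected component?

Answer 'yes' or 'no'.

Initial components: {0,1,2,3,4,5}
Adding edge (0,4): both already in same component {0,1,2,3,4,5}. No change.
New components: {0,1,2,3,4,5}
Are 2 and 4 in the same component? yes

Answer: yes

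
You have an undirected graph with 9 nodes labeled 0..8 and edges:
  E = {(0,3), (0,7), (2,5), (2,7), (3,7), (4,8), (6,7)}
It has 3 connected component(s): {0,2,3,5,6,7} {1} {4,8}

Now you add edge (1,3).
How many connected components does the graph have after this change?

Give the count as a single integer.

Initial component count: 3
Add (1,3): merges two components. Count decreases: 3 -> 2.
New component count: 2

Answer: 2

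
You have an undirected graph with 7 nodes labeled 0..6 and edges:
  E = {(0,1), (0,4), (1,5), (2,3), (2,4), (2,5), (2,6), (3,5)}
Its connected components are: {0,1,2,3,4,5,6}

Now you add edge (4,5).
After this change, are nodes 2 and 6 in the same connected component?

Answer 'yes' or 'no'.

Initial components: {0,1,2,3,4,5,6}
Adding edge (4,5): both already in same component {0,1,2,3,4,5,6}. No change.
New components: {0,1,2,3,4,5,6}
Are 2 and 6 in the same component? yes

Answer: yes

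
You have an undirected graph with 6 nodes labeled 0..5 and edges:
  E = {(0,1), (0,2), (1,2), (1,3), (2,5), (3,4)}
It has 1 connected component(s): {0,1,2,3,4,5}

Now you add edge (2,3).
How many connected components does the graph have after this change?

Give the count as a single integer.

Initial component count: 1
Add (2,3): endpoints already in same component. Count unchanged: 1.
New component count: 1

Answer: 1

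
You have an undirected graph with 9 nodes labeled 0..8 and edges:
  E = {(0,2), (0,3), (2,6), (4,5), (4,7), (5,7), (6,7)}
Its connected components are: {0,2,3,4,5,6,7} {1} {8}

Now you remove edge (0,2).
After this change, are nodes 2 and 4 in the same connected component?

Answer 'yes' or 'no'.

Initial components: {0,2,3,4,5,6,7} {1} {8}
Removing edge (0,2): it was a bridge — component count 3 -> 4.
New components: {0,3} {1} {2,4,5,6,7} {8}
Are 2 and 4 in the same component? yes

Answer: yes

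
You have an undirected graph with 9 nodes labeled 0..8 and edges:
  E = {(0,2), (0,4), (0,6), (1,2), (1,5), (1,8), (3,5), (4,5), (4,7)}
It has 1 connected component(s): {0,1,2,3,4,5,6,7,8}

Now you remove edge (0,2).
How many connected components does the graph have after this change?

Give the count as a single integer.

Answer: 1

Derivation:
Initial component count: 1
Remove (0,2): not a bridge. Count unchanged: 1.
  After removal, components: {0,1,2,3,4,5,6,7,8}
New component count: 1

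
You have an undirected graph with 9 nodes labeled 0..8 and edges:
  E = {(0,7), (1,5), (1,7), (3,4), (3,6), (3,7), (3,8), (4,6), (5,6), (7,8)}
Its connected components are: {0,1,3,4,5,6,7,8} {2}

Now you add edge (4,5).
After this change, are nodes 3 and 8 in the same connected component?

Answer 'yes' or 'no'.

Initial components: {0,1,3,4,5,6,7,8} {2}
Adding edge (4,5): both already in same component {0,1,3,4,5,6,7,8}. No change.
New components: {0,1,3,4,5,6,7,8} {2}
Are 3 and 8 in the same component? yes

Answer: yes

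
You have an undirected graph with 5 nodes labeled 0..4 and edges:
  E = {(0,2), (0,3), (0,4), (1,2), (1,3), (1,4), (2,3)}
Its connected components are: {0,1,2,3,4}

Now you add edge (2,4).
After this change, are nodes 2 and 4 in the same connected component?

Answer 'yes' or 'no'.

Answer: yes

Derivation:
Initial components: {0,1,2,3,4}
Adding edge (2,4): both already in same component {0,1,2,3,4}. No change.
New components: {0,1,2,3,4}
Are 2 and 4 in the same component? yes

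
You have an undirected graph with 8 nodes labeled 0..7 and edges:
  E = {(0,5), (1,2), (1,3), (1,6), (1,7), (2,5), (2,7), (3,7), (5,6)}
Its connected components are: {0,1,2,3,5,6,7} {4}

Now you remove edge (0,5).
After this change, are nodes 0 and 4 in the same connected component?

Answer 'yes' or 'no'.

Initial components: {0,1,2,3,5,6,7} {4}
Removing edge (0,5): it was a bridge — component count 2 -> 3.
New components: {0} {1,2,3,5,6,7} {4}
Are 0 and 4 in the same component? no

Answer: no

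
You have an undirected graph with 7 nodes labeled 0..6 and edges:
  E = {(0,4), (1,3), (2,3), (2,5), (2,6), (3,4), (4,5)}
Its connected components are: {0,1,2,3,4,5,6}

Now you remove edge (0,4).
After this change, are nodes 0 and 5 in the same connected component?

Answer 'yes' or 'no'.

Initial components: {0,1,2,3,4,5,6}
Removing edge (0,4): it was a bridge — component count 1 -> 2.
New components: {0} {1,2,3,4,5,6}
Are 0 and 5 in the same component? no

Answer: no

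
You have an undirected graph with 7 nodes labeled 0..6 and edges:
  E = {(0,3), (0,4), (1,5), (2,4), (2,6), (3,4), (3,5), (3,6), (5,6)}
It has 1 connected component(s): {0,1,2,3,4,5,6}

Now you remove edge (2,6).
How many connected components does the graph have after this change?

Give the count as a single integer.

Initial component count: 1
Remove (2,6): not a bridge. Count unchanged: 1.
  After removal, components: {0,1,2,3,4,5,6}
New component count: 1

Answer: 1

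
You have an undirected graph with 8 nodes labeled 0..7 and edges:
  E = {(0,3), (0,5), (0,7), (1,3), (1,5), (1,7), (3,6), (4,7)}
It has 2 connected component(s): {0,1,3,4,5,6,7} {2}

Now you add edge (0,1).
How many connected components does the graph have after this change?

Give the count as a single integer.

Initial component count: 2
Add (0,1): endpoints already in same component. Count unchanged: 2.
New component count: 2

Answer: 2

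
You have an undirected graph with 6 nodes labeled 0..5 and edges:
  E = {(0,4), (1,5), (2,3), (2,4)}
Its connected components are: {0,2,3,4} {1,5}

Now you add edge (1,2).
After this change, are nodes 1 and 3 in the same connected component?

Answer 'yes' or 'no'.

Answer: yes

Derivation:
Initial components: {0,2,3,4} {1,5}
Adding edge (1,2): merges {1,5} and {0,2,3,4}.
New components: {0,1,2,3,4,5}
Are 1 and 3 in the same component? yes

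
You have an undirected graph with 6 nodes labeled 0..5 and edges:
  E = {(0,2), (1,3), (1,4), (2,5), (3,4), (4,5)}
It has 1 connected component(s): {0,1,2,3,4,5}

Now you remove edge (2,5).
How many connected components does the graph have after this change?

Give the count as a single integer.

Initial component count: 1
Remove (2,5): it was a bridge. Count increases: 1 -> 2.
  After removal, components: {0,2} {1,3,4,5}
New component count: 2

Answer: 2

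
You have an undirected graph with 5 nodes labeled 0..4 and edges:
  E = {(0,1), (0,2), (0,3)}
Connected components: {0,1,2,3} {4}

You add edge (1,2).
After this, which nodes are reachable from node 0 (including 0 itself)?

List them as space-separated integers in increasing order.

Before: nodes reachable from 0: {0,1,2,3}
Adding (1,2): both endpoints already in same component. Reachability from 0 unchanged.
After: nodes reachable from 0: {0,1,2,3}

Answer: 0 1 2 3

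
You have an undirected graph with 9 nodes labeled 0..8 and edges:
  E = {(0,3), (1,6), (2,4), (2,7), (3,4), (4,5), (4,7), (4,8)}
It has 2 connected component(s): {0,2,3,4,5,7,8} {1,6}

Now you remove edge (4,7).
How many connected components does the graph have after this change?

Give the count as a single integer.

Answer: 2

Derivation:
Initial component count: 2
Remove (4,7): not a bridge. Count unchanged: 2.
  After removal, components: {0,2,3,4,5,7,8} {1,6}
New component count: 2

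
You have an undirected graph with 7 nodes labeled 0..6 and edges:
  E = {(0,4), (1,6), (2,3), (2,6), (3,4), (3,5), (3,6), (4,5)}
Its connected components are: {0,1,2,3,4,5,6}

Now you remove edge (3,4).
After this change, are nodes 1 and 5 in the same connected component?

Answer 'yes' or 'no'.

Initial components: {0,1,2,3,4,5,6}
Removing edge (3,4): not a bridge — component count unchanged at 1.
New components: {0,1,2,3,4,5,6}
Are 1 and 5 in the same component? yes

Answer: yes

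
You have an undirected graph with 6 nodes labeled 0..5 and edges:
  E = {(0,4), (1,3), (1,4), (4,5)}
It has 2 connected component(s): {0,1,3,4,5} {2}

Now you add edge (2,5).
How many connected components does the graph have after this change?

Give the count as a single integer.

Initial component count: 2
Add (2,5): merges two components. Count decreases: 2 -> 1.
New component count: 1

Answer: 1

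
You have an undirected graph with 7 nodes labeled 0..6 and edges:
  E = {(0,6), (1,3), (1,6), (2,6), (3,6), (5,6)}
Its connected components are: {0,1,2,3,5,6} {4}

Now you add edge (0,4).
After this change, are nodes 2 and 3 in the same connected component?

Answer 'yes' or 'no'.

Initial components: {0,1,2,3,5,6} {4}
Adding edge (0,4): merges {0,1,2,3,5,6} and {4}.
New components: {0,1,2,3,4,5,6}
Are 2 and 3 in the same component? yes

Answer: yes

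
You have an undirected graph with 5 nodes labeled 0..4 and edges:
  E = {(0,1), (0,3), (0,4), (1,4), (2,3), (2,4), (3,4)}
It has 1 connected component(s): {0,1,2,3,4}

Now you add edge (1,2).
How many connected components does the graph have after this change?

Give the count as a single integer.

Answer: 1

Derivation:
Initial component count: 1
Add (1,2): endpoints already in same component. Count unchanged: 1.
New component count: 1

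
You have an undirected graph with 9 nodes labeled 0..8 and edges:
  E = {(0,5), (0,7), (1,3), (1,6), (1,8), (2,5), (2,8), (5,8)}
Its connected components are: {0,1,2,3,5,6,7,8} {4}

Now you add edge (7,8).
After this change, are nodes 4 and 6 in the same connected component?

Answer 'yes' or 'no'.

Initial components: {0,1,2,3,5,6,7,8} {4}
Adding edge (7,8): both already in same component {0,1,2,3,5,6,7,8}. No change.
New components: {0,1,2,3,5,6,7,8} {4}
Are 4 and 6 in the same component? no

Answer: no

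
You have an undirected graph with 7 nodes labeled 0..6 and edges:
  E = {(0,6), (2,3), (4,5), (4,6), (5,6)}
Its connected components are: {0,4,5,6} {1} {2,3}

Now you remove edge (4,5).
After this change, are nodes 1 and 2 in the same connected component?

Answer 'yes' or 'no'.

Initial components: {0,4,5,6} {1} {2,3}
Removing edge (4,5): not a bridge — component count unchanged at 3.
New components: {0,4,5,6} {1} {2,3}
Are 1 and 2 in the same component? no

Answer: no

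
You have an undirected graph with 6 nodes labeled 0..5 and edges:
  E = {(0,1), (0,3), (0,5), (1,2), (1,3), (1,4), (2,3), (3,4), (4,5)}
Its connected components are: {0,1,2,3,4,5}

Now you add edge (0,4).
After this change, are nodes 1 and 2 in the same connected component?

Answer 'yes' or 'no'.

Initial components: {0,1,2,3,4,5}
Adding edge (0,4): both already in same component {0,1,2,3,4,5}. No change.
New components: {0,1,2,3,4,5}
Are 1 and 2 in the same component? yes

Answer: yes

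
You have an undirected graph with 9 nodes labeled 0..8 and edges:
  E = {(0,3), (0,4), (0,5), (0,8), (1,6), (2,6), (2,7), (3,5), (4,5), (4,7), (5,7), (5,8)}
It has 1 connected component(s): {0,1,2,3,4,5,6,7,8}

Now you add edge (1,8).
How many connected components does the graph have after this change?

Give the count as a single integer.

Initial component count: 1
Add (1,8): endpoints already in same component. Count unchanged: 1.
New component count: 1

Answer: 1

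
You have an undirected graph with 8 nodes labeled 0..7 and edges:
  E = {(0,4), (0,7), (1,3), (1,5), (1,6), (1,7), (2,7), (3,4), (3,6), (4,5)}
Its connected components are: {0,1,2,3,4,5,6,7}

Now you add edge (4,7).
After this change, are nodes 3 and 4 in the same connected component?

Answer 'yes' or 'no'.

Initial components: {0,1,2,3,4,5,6,7}
Adding edge (4,7): both already in same component {0,1,2,3,4,5,6,7}. No change.
New components: {0,1,2,3,4,5,6,7}
Are 3 and 4 in the same component? yes

Answer: yes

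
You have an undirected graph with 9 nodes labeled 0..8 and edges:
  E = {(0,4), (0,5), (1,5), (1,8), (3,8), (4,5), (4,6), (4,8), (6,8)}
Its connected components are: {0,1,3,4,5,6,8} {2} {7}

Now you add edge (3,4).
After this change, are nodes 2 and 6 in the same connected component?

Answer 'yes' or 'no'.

Initial components: {0,1,3,4,5,6,8} {2} {7}
Adding edge (3,4): both already in same component {0,1,3,4,5,6,8}. No change.
New components: {0,1,3,4,5,6,8} {2} {7}
Are 2 and 6 in the same component? no

Answer: no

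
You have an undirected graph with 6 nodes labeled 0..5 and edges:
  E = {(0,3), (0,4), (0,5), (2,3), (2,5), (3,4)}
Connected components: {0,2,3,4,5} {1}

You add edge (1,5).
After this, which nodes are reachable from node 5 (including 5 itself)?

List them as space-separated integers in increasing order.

Before: nodes reachable from 5: {0,2,3,4,5}
Adding (1,5): merges 5's component with another. Reachability grows.
After: nodes reachable from 5: {0,1,2,3,4,5}

Answer: 0 1 2 3 4 5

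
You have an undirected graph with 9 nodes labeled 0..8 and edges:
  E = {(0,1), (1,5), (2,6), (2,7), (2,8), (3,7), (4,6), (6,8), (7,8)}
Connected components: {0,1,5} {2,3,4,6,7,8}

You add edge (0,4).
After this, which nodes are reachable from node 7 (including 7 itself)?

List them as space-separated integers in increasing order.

Before: nodes reachable from 7: {2,3,4,6,7,8}
Adding (0,4): merges 7's component with another. Reachability grows.
After: nodes reachable from 7: {0,1,2,3,4,5,6,7,8}

Answer: 0 1 2 3 4 5 6 7 8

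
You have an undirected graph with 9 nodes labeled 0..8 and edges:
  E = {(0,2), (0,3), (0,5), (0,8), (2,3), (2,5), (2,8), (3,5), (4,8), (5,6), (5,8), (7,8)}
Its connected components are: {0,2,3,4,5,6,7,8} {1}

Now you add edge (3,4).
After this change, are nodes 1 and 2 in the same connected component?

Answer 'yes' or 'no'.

Initial components: {0,2,3,4,5,6,7,8} {1}
Adding edge (3,4): both already in same component {0,2,3,4,5,6,7,8}. No change.
New components: {0,2,3,4,5,6,7,8} {1}
Are 1 and 2 in the same component? no

Answer: no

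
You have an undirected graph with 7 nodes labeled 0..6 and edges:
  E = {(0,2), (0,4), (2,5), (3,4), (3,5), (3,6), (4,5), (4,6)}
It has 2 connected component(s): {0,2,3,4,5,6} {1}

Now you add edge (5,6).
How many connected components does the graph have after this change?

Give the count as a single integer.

Answer: 2

Derivation:
Initial component count: 2
Add (5,6): endpoints already in same component. Count unchanged: 2.
New component count: 2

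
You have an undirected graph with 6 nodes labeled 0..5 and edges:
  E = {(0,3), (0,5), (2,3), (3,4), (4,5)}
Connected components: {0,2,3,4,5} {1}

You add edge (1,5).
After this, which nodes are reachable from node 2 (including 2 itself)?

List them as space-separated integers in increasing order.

Before: nodes reachable from 2: {0,2,3,4,5}
Adding (1,5): merges 2's component with another. Reachability grows.
After: nodes reachable from 2: {0,1,2,3,4,5}

Answer: 0 1 2 3 4 5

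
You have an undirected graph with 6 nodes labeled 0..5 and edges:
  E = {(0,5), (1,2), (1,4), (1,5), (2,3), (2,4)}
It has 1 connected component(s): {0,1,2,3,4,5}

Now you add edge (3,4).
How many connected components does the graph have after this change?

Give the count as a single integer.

Initial component count: 1
Add (3,4): endpoints already in same component. Count unchanged: 1.
New component count: 1

Answer: 1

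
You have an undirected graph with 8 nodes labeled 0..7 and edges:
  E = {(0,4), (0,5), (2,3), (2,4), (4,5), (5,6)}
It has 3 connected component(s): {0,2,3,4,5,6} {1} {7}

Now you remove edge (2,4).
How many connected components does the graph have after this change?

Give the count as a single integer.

Answer: 4

Derivation:
Initial component count: 3
Remove (2,4): it was a bridge. Count increases: 3 -> 4.
  After removal, components: {0,4,5,6} {1} {2,3} {7}
New component count: 4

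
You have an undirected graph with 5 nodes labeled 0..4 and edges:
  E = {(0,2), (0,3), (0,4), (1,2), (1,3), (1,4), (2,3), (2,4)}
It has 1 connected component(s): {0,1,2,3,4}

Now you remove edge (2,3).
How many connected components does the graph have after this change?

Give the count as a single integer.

Initial component count: 1
Remove (2,3): not a bridge. Count unchanged: 1.
  After removal, components: {0,1,2,3,4}
New component count: 1

Answer: 1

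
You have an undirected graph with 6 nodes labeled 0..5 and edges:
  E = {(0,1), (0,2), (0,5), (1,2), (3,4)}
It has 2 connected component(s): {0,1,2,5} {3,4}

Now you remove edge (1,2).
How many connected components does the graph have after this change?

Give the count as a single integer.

Initial component count: 2
Remove (1,2): not a bridge. Count unchanged: 2.
  After removal, components: {0,1,2,5} {3,4}
New component count: 2

Answer: 2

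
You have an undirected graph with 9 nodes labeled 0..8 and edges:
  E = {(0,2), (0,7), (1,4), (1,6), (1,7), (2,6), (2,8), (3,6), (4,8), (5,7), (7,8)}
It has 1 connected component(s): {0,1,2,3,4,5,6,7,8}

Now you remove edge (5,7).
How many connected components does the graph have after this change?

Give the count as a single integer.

Answer: 2

Derivation:
Initial component count: 1
Remove (5,7): it was a bridge. Count increases: 1 -> 2.
  After removal, components: {0,1,2,3,4,6,7,8} {5}
New component count: 2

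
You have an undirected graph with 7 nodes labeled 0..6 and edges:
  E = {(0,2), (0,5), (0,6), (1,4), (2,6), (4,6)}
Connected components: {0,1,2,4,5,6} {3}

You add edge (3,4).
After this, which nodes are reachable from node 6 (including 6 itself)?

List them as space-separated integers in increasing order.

Answer: 0 1 2 3 4 5 6

Derivation:
Before: nodes reachable from 6: {0,1,2,4,5,6}
Adding (3,4): merges 6's component with another. Reachability grows.
After: nodes reachable from 6: {0,1,2,3,4,5,6}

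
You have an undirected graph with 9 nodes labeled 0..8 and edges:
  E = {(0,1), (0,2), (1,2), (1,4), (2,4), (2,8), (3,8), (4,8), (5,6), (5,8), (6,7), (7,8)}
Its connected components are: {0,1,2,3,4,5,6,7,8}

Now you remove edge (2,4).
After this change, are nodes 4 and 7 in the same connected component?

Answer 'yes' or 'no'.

Initial components: {0,1,2,3,4,5,6,7,8}
Removing edge (2,4): not a bridge — component count unchanged at 1.
New components: {0,1,2,3,4,5,6,7,8}
Are 4 and 7 in the same component? yes

Answer: yes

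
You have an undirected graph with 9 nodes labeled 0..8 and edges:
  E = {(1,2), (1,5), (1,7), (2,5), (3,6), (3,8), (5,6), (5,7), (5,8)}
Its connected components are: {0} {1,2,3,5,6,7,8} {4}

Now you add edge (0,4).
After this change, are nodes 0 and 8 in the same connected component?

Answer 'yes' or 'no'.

Initial components: {0} {1,2,3,5,6,7,8} {4}
Adding edge (0,4): merges {0} and {4}.
New components: {0,4} {1,2,3,5,6,7,8}
Are 0 and 8 in the same component? no

Answer: no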